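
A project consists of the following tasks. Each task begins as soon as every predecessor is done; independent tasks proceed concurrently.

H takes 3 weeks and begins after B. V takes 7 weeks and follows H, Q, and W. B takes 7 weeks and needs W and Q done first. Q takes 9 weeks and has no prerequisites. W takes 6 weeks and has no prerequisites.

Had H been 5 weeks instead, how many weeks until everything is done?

Baseline: Q→B→H→V = 9+7+3+7 = 26 → 26 weeks.
H lies on that path, so at 5 weeks the path becomes 28 weeks.
No other chain overtakes it, so the finish is 28 weeks.

28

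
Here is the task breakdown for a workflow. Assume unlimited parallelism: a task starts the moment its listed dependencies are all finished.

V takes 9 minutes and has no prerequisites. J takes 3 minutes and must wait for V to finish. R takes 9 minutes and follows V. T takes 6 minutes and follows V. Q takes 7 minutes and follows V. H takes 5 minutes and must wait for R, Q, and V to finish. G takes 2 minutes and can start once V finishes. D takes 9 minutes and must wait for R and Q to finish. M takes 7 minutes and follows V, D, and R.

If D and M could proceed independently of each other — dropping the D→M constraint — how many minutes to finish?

27

With the dependency in place, V→R→D→M = 9+9+9+7 = 34 sets the finish at 34 minutes.
Without D→M, M's earliest start moves from 27 to 18.
After: V→R→D = 9+9+9 = 27 → 27 minutes.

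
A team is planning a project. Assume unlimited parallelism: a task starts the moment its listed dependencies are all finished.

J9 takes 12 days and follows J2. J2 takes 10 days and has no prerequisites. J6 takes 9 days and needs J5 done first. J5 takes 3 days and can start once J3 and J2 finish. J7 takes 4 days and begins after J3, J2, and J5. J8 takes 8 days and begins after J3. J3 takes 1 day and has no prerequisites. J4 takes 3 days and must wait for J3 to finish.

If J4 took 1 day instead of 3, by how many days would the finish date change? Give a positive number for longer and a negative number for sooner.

Critical path before the change: J2→J5→J6 = 10+3+9 = 22 giving 22 days.
J4 is off the critical path — its longest chain is 4 days, giving 18 of slack.
The critical path is still J2→J5→J6; finish is now 22 days.
Change in finish: 22 − 22 = +0 days.

0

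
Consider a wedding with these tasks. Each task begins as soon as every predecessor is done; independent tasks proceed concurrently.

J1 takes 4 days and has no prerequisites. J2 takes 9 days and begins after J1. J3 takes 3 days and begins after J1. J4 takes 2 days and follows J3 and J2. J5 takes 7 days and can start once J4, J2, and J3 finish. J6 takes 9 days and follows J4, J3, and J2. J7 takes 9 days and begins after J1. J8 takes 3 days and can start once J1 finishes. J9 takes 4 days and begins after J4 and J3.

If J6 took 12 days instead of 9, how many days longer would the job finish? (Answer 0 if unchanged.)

Critical path before the change: J1→J2→J4→J6 = 4+9+2+9 = 24 giving 24 days.
J6 is on the critical path; changing it to 12 makes that path 27 days.
The critical path is still J1→J2→J4→J6; finish is now 27 days.
Change in finish: 27 − 24 = +3 days.

3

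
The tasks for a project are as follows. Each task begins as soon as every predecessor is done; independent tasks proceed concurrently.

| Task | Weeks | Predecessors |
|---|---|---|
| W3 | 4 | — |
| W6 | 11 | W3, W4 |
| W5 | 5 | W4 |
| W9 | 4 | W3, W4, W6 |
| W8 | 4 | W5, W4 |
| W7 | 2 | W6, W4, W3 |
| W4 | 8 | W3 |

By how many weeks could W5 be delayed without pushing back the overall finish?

The longest chain is W3→W4→W6→W9 = 4+8+11+4 = 27; overall finish 27 weeks.
W5 finishes as early as 17 and must finish by 23.
Float = 27 − 21 = 6.

6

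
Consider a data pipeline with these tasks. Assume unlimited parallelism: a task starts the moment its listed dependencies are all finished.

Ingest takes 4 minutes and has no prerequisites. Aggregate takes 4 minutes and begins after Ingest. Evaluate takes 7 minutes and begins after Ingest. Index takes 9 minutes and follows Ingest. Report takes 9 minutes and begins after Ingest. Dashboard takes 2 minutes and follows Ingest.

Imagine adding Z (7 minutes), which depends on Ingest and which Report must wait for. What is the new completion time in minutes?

20

Originally the schedule takes 13 minutes.
With Z inserted, Report now waits for max(Ingest, Z).
New critical path: Ingest→Z→Report = 4+7+9 = 20 ⇒ 20 minutes.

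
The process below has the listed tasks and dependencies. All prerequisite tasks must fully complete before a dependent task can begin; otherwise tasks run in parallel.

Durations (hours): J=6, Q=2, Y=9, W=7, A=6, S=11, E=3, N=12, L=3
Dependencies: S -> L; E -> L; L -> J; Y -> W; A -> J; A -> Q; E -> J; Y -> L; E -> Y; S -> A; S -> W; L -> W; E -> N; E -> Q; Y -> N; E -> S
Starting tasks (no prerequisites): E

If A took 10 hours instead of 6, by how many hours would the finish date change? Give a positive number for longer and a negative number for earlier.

4

Baseline: E→S→A→J = 3+11+6+6 = 26 → 26 hours.
A lies on that path, so at 10 hours the path becomes 30 hours.
The critical path is still E→S→A→J; finish is now 30 hours.
Change in finish: 30 − 26 = +4 hours.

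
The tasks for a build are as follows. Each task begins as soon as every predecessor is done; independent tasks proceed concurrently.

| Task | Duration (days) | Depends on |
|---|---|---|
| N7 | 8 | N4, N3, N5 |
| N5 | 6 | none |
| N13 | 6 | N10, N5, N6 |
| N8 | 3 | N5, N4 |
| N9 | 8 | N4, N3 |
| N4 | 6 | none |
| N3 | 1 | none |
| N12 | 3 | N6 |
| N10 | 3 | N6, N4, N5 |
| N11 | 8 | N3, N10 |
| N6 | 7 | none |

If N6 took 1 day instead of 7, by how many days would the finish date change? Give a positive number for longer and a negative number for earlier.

-1

Critical path before the change: N6→N10→N11 = 7+3+8 = 18 giving 18 days.
N6 is on the critical path; changing it to 1 makes that path 12 days.
The binding chain switches to N4→N10→N11 = 6+3+8 = 17; finish 17 days.
Change in finish: 17 − 18 = -1 days.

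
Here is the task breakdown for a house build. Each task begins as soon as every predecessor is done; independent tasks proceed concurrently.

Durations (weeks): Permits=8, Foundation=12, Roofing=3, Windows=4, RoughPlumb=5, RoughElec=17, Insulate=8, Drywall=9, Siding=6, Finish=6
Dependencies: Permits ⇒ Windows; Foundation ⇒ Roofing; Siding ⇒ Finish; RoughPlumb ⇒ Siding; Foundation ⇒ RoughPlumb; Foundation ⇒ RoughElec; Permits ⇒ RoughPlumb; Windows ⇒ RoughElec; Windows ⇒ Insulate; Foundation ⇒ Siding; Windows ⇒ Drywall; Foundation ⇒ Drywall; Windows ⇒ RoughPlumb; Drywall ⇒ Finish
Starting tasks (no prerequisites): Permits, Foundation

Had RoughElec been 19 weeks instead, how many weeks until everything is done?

31

Baseline: Foundation→RoughElec = 12+17 = 29 → 29 weeks.
Since RoughElec is critical, the +2 change carries straight to that chain (now 31 weeks).
The binding chain switches to Permits→Windows→RoughElec = 8+4+19 = 31; finish 31 weeks.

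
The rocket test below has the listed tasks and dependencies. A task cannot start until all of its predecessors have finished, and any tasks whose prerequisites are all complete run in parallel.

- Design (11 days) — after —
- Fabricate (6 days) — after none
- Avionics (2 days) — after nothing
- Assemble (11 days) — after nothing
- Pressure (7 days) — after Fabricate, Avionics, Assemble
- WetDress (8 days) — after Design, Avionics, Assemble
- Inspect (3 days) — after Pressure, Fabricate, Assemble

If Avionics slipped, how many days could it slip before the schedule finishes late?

Critical path: Assemble→Pressure→Inspect = 11+7+3 = 21, so the finish is 21 days.
The longest chain containing Avionics totals 12 days.
So Avionics can slip 11 − 2 = 9 days.

9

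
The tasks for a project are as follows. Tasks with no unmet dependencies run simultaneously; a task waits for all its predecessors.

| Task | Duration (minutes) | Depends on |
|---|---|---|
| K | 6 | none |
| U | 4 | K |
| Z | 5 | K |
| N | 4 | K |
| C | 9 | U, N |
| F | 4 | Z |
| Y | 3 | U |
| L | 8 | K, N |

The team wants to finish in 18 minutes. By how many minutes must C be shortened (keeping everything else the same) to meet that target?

1

Current finish: 19 minutes; target: 18.
C is on every critical path, so each minute cut from C cuts the finish by one (this holds down to a finish of 18).
Need 19 − 18 = 1 minute off C → C becomes 8 minutes, finish becomes 18.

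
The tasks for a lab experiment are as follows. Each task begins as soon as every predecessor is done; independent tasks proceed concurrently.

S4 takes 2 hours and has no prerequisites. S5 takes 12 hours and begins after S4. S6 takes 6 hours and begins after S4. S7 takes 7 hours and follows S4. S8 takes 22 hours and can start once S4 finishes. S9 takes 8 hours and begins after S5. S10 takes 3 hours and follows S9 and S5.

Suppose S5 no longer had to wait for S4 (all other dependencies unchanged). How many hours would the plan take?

Before: longest chain S4→S5→S9→S10 = 2+12+8+3 = 25, finish 25.
Without S4→S5, S5's earliest start moves from 2 to 0.
The longest chain is now S4→S8 = 2+22 = 24, so the plan takes 24 hours.

24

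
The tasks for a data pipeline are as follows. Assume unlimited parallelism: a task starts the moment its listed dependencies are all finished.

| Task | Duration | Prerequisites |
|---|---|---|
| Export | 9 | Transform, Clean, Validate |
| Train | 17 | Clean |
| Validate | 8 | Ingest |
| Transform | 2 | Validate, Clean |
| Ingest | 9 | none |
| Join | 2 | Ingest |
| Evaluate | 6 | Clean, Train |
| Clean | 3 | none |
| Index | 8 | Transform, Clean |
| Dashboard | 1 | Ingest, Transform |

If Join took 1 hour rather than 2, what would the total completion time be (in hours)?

28

Critical path before the change: Ingest→Validate→Transform→Export = 9+8+2+9 = 28 giving 28 hours.
The longest path through Join is only 11 hours, so Join has float 17.
That remains the longest chain; total 28 hours.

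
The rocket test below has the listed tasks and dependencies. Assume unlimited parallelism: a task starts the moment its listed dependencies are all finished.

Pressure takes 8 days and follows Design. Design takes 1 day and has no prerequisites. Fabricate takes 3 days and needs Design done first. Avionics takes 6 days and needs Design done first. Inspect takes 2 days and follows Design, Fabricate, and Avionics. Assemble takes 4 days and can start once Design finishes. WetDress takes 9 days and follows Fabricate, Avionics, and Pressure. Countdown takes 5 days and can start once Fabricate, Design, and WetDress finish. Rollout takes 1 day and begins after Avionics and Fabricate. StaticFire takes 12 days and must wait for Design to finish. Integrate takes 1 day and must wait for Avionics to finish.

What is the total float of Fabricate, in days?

Design→Pressure→WetDress→Countdown = 1+8+9+5 = 23 sets the makespan at 23 days.
The longest chain containing Fabricate totals 18 days.
So Fabricate can slip 9 − 4 = 5 days.

5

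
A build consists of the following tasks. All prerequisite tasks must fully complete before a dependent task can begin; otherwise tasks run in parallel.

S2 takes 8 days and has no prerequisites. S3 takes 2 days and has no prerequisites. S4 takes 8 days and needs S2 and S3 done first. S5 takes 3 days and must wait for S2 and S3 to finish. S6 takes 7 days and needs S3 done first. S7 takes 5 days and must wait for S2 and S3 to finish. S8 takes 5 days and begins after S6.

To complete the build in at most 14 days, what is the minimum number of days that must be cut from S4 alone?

2

Current finish: 16 days; target: 14.
S4 is on every critical path, so each day cut from S4 cuts the finish by one (this holds down to a finish of 14).
Need 16 − 14 = 2 days off S4 → S4 becomes 6 days, finish becomes 14.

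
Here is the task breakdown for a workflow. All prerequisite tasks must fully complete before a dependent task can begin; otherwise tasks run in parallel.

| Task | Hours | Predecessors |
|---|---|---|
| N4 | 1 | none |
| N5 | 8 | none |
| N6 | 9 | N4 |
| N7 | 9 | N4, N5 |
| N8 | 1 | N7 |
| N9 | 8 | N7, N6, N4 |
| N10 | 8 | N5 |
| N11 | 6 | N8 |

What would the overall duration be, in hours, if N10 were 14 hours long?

25

Baseline: N5→N7→N9 = 8+9+8 = 25 → 25 hours.
N10 is off the critical path — its longest chain is 16 hours, giving 9 of slack.
That remains the longest chain; total 25 hours.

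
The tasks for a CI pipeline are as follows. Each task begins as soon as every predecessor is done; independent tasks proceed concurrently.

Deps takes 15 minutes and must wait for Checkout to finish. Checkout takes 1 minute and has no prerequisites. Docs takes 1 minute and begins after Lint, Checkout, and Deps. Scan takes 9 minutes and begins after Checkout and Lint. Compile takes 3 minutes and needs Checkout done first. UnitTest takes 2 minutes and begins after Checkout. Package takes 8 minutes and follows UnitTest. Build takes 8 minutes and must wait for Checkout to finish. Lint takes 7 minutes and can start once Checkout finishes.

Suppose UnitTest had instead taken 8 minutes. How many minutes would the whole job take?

17

Baseline: Checkout→Deps→Docs = 1+15+1 = 17 → 17 minutes.
UnitTest has 6 minutes of float (longest path through it is 11).
That remains the longest chain; total 17 minutes.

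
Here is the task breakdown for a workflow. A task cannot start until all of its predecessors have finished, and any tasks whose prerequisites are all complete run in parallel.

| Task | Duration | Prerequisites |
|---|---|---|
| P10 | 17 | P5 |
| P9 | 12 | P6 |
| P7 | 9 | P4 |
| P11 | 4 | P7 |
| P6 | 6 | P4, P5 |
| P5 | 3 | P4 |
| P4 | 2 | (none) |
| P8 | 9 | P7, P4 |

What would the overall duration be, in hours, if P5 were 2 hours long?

Baseline: P4→P5→P6→P9 = 2+3+6+12 = 23 → 23 hours.
Since P5 is critical, the -1 change carries straight to that chain (now 22 hours).
The critical path is still P4→P5→P6→P9; finish is now 22 hours.

22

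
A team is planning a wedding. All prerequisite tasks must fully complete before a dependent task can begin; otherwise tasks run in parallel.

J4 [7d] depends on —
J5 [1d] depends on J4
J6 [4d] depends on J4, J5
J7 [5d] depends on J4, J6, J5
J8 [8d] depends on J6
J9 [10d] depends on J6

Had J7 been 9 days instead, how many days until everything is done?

As given, the longest chain is J4→J5→J6→J9 = 7+1+4+10 = 22, so the finish is 22 days.
J7 has 5 days of float (longest path through it is 17).
The critical path is still J4→J5→J6→J9; finish is now 22 days.

22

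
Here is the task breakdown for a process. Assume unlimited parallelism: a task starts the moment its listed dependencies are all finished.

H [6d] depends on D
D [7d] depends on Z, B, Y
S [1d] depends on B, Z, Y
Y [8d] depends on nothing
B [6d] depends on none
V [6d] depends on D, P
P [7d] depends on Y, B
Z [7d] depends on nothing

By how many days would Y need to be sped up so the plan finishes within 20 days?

Current finish: 21 days; target: 20.
Y is on every critical path, so each day cut from Y cuts the finish by one (this holds down to a finish of 20).
Need 21 − 20 = 1 day off Y → Y becomes 7 days, finish becomes 20.

1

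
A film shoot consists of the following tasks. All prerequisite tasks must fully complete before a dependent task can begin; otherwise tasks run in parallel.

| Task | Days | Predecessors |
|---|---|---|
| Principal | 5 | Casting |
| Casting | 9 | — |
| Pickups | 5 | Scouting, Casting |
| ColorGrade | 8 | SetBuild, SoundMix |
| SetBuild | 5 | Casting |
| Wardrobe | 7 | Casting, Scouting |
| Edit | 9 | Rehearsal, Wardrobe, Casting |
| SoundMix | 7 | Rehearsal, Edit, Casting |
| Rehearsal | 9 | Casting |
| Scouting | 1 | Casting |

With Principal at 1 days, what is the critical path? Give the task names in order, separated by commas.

Casting, Rehearsal, Edit, SoundMix, ColorGrade

Baseline: Casting→Rehearsal→Edit→SoundMix→ColorGrade = 9+9+9+7+8 = 42 → 42 days.
The longest path through Principal is only 14 days, so Principal has float 28.
That remains the longest chain; total 42 days.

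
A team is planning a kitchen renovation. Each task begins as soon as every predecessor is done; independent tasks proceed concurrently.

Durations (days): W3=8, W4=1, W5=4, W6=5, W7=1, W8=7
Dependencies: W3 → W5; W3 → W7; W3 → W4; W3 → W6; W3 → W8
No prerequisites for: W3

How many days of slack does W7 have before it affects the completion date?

W3→W8 = 8+7 = 15 sets the makespan at 15 days.
Longest path through W7: 9 days (earliest finish 9, latest finish 15).
Slack of W7 = 14 − 8 = 6 days.

6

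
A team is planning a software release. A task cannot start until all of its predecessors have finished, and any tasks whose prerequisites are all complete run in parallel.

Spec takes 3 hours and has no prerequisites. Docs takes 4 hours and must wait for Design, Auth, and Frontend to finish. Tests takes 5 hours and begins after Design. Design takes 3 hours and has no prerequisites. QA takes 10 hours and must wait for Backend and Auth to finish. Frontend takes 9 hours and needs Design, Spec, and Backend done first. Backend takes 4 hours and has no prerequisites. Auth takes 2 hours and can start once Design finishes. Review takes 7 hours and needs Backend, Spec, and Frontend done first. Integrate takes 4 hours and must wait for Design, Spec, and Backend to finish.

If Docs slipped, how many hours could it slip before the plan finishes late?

Critical path: Backend→Frontend→Review = 4+9+7 = 20, so the finish is 20 hours.
Longest path through Docs: 17 hours (earliest finish 17, latest finish 20).
So Docs can slip 20 − 17 = 3 hours.

3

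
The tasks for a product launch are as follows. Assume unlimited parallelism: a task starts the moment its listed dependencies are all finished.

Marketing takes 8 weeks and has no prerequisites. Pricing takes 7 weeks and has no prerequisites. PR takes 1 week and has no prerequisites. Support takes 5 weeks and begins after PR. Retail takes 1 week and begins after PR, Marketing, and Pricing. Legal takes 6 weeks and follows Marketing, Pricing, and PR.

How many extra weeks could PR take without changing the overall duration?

The longest chain is Marketing→Legal = 8+6 = 14; overall finish 14 weeks.
PR finishes as early as 1 and must finish by 8.
Slack of PR = 7 − 0 = 7 weeks.

7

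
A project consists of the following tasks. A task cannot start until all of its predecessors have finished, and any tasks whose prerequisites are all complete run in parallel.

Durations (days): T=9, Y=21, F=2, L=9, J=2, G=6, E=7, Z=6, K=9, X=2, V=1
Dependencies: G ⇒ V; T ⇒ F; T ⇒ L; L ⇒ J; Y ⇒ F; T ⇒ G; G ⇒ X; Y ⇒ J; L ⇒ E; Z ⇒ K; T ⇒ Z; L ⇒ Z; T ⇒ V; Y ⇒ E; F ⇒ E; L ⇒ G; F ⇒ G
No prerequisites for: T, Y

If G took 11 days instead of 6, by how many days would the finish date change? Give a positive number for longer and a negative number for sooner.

3

As given, the longest chain is T→L→Z→K = 9+9+6+9 = 33, so the finish is 33 days.
G is off the critical path — its longest chain is 31 days, giving 2 of slack.
The binding chain switches to Y→F→G→X = 21+2+11+2 = 36; finish 36 days.
Change in finish: 36 − 33 = +3 days.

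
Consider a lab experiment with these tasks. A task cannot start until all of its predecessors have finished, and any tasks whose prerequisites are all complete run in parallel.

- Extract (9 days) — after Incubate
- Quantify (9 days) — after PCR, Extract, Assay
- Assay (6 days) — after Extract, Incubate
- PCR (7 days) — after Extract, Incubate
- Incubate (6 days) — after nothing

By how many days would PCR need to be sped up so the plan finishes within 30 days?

Current finish: 31 days; target: 30.
PCR is on every critical path, so each day cut from PCR cuts the finish by one (this holds down to a finish of 30).
Need 31 − 30 = 1 day off PCR → PCR becomes 6 days, finish becomes 30.

1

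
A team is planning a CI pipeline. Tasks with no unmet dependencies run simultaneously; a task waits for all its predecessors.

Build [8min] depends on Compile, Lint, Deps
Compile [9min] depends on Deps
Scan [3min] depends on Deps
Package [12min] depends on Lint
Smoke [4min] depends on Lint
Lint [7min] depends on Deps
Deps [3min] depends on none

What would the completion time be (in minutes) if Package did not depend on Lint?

With the dependency in place, Deps→Lint→Package = 3+7+12 = 22 sets the finish at 22 minutes.
Without Lint→Package, Package's earliest start moves from 10 to 0.
After: Deps→Compile→Build = 3+9+8 = 20 → 20 minutes.

20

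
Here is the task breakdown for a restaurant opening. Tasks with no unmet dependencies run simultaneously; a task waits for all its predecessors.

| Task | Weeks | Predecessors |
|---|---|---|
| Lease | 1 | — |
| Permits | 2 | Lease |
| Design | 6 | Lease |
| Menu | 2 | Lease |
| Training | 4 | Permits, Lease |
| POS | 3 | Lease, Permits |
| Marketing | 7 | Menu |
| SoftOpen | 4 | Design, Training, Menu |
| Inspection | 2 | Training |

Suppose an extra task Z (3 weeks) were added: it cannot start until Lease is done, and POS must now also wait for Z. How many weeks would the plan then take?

11

Originally the plan takes 11 weeks.
With Z inserted, POS now waits for max(Lease, Permits, Z).
New critical path: Lease→Permits→Training→SoftOpen = 1+2+4+4 = 11 ⇒ 11 weeks.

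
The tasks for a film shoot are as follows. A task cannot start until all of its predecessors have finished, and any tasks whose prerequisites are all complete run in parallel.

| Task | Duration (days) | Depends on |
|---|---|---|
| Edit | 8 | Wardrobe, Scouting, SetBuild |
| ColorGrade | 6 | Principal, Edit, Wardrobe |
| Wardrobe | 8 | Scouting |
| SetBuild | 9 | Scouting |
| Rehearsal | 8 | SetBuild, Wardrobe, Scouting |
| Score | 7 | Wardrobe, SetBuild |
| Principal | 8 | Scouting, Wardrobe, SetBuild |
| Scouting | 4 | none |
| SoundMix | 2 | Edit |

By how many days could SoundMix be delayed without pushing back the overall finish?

Scouting→SetBuild→Principal→ColorGrade = 4+9+8+6 = 27 sets the makespan at 27 days.
SoundMix finishes as early as 23 and must finish by 27.
Slack of SoundMix = 25 − 21 = 4 days.

4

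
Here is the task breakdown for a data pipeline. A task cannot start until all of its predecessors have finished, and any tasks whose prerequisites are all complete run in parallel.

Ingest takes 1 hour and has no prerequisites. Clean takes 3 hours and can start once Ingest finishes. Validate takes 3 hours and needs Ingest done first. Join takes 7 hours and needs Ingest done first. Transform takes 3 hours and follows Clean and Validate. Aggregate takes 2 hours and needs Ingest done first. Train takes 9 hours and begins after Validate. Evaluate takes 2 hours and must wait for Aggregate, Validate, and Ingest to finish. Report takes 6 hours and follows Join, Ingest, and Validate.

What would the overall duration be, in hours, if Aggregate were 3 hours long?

As given, the longest chain is Ingest→Join→Report = 1+7+6 = 14, so the finish is 14 hours.
The longest path through Aggregate is only 5 hours, so Aggregate has float 9.
No other chain overtakes it, so the finish is 14 hours.

14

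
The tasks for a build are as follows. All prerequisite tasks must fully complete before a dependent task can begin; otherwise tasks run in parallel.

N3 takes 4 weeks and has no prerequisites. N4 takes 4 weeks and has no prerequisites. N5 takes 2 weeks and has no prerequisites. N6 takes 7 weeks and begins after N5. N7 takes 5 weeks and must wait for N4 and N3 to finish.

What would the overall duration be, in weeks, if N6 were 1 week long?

9

Actual critical path: N5→N6 = 2+7 = 9 ⇒ 9 weeks.
N6 lies on that path, so at 1 week the path becomes 3 weeks.
The binding chain switches to N3→N7 = 4+5 = 9; finish 9 weeks.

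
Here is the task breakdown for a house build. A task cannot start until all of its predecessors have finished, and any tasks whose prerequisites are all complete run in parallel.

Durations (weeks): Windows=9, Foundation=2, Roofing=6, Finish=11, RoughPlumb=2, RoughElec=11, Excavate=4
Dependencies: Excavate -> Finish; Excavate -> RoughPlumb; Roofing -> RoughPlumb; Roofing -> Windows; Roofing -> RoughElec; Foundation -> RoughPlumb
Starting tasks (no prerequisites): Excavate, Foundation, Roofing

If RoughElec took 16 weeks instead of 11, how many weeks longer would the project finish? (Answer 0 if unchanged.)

Baseline: Roofing→RoughElec = 6+11 = 17 → 17 weeks.
RoughElec lies on that path, so at 16 weeks the path becomes 22 weeks.
The critical path is still Roofing→RoughElec; finish is now 22 weeks.
Change in finish: 22 − 17 = +5 weeks.

5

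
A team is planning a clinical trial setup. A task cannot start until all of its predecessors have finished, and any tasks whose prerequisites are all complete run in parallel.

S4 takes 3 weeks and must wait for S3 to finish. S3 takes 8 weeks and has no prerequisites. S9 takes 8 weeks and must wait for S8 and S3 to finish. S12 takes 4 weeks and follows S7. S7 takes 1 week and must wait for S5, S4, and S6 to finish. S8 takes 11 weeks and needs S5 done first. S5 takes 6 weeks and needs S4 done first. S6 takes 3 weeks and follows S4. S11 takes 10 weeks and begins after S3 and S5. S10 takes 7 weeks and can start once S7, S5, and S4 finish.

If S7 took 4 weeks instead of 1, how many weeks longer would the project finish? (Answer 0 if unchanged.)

0

The binding path is S3→S4→S5→S8→S9 = 8+3+6+11+8 = 36; finish at 36 weeks.
The longest path through S7 is only 25 weeks, so S7 has float 11.
The critical path is still S3→S4→S5→S8→S9; finish is now 36 weeks.
Change in finish: 36 − 36 = +0 weeks.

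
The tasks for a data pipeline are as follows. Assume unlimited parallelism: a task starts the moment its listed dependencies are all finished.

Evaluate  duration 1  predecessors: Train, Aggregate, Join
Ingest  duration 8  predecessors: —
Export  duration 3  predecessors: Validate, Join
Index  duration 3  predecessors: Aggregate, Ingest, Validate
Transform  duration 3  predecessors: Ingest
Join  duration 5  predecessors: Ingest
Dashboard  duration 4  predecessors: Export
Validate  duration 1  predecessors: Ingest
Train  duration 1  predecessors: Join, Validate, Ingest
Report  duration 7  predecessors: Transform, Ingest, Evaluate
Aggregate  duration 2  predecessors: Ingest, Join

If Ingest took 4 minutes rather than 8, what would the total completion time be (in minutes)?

19

Critical path before the change: Ingest→Join→Aggregate→Evaluate→Report = 8+5+2+1+7 = 23 giving 23 minutes.
Ingest is on the critical path; changing it to 4 makes that path 19 minutes.
The critical path is still Ingest→Join→Aggregate→Evaluate→Report; finish is now 19 minutes.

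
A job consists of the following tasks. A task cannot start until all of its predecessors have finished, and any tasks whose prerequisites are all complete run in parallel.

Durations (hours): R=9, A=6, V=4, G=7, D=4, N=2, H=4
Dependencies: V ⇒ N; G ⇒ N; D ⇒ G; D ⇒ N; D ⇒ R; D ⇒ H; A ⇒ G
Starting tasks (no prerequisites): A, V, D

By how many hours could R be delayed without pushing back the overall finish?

2

The longest chain is A→G→N = 6+7+2 = 15; overall finish 15 hours.
The longest chain containing R totals 13 hours.
Slack of R = 6 − 4 = 2 hours.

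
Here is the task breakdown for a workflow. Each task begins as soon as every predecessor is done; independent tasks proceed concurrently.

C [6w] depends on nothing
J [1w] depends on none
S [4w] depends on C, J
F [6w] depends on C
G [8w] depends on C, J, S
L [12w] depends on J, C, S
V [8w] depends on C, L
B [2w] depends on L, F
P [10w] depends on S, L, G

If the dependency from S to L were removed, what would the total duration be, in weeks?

28

With the dependency in place, C→S→L→P = 6+4+12+10 = 32 sets the finish at 32 weeks.
Without S→L, L's earliest start moves from 10 to 6.
After: C→S→G→P = 6+4+8+10 = 28 → 28 weeks.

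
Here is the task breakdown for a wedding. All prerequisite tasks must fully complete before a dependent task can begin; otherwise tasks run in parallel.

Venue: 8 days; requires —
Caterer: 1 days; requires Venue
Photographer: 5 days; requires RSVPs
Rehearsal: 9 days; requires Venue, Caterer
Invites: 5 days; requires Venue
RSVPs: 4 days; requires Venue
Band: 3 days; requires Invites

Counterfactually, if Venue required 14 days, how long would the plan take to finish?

The binding path is Venue→Caterer→Rehearsal = 8+1+9 = 18; finish at 18 days.
Venue lies on that path, so at 14 days the path becomes 24 days.
The critical path is still Venue→Caterer→Rehearsal; finish is now 24 days.

24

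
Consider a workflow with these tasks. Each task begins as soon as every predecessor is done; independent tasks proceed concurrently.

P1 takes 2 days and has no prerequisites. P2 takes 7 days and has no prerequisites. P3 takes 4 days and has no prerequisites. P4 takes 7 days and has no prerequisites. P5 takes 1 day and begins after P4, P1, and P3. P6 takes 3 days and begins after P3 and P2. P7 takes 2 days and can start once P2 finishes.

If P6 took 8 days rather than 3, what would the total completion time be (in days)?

15

Actual critical path: P2→P6 = 7+3 = 10 ⇒ 10 days.
P6 lies on that path, so at 8 days the path becomes 15 days.
That remains the longest chain; total 15 days.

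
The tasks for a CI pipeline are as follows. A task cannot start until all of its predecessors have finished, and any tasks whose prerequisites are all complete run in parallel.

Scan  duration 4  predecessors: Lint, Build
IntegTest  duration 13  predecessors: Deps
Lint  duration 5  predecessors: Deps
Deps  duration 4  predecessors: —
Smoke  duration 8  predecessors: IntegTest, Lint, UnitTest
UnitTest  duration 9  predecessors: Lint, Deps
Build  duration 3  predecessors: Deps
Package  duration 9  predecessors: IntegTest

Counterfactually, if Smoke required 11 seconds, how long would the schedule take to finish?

29

Baseline: Deps→Lint→UnitTest→Smoke = 4+5+9+8 = 26 → 26 seconds.
Since Smoke is critical, the +3 change carries straight to that chain (now 29 seconds).
That remains the longest chain; total 29 seconds.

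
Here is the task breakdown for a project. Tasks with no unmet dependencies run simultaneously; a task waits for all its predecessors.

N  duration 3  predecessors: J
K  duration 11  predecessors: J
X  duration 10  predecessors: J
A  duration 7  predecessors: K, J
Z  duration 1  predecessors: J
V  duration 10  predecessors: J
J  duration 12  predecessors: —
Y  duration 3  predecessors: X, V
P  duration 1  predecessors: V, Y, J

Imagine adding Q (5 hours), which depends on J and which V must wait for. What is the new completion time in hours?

Originally the project takes 30 hours.
With Q inserted, V now waits for max(J, Q).
New critical path: J→Q→V→Y→P = 12+5+10+3+1 = 31 ⇒ 31 hours.

31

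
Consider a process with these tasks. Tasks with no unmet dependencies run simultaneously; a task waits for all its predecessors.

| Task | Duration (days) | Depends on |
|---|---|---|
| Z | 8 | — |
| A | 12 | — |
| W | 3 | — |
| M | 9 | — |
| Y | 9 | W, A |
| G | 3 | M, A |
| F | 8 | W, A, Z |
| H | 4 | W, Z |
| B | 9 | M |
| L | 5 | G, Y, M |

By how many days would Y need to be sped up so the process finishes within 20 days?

6

Current finish: 26 days; target: 20.
Y is on every critical path, so each day cut from Y cuts the finish by one (this holds down to a finish of 20).
Need 26 − 20 = 6 days off Y → Y becomes 3 days, finish becomes 20.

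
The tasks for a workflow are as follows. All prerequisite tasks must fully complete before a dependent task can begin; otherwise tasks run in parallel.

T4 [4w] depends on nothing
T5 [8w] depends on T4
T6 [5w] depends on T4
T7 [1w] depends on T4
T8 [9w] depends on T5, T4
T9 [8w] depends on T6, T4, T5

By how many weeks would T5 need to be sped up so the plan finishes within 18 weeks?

Current finish: 21 weeks; target: 18.
T5 is on every critical path, so each week cut from T5 cuts the finish by one (this holds down to a finish of 17).
Need 21 − 18 = 3 weeks off T5 → T5 becomes 5 weeks, finish becomes 18.

3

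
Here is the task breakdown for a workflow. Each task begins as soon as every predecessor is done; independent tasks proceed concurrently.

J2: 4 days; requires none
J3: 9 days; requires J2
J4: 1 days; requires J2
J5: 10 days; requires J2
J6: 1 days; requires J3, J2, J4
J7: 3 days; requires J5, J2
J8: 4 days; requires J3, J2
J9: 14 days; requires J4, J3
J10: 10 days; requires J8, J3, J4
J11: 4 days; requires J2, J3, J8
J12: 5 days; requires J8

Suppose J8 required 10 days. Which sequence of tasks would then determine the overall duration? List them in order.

Critical path before the change: J2→J3→J8→J10 = 4+9+4+10 = 27 giving 27 days.
J8 is on the critical path; changing it to 10 makes that path 33 days.
No other chain overtakes it, so the finish is 33 days.

J2, J3, J8, J10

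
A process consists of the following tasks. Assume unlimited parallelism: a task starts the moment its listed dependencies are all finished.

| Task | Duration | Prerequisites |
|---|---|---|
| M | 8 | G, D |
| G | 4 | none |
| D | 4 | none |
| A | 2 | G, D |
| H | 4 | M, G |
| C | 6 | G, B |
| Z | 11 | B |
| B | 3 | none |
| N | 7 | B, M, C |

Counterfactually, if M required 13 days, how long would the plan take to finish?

Critical path before the change: G→M→N = 4+8+7 = 19 giving 19 days.
Since M is critical, the +5 change carries straight to that chain (now 24 days).
That remains the longest chain; total 24 days.

24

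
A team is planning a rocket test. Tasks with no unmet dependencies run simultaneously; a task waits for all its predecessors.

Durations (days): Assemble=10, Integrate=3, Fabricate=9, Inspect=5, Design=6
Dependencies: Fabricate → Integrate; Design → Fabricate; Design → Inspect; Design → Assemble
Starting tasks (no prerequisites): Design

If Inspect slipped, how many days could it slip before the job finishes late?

Critical path: Design→Fabricate→Integrate = 6+9+3 = 18, so the finish is 18 days.
Inspect finishes as early as 11 and must finish by 18.
Float = 18 − 11 = 7.

7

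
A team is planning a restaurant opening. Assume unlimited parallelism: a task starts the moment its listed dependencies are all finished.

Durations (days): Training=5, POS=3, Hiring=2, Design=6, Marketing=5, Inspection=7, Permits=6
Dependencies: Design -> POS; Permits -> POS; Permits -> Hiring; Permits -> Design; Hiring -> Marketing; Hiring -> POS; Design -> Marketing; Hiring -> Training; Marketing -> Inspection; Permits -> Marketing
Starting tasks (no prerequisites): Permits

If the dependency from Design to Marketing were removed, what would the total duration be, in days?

Before: longest chain Permits→Design→Marketing→Inspection = 6+6+5+7 = 24, finish 24.
Without Design→Marketing, Marketing's earliest start moves from 12 to 8.
After: Permits→Hiring→Marketing→Inspection = 6+2+5+7 = 20 → 20 days.

20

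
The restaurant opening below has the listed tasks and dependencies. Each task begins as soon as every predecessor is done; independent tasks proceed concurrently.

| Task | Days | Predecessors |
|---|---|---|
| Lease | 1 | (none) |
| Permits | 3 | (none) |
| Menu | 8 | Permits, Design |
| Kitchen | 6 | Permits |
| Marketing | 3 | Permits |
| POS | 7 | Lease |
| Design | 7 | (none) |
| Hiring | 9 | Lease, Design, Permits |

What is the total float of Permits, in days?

4

The longest chain is Design→Hiring = 7+9 = 16; overall finish 16 days.
Permits finishes as early as 3 and must finish by 7.
So Permits can slip 7 − 3 = 4 days.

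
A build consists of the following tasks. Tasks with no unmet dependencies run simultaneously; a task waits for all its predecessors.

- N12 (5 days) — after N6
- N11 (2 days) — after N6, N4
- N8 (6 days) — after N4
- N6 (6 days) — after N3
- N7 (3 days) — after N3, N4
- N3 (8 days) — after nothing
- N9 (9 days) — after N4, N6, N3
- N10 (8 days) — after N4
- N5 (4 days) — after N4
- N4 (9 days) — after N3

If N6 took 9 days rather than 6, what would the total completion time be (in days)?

26

Critical path before the change: N3→N4→N9 = 8+9+9 = 26 giving 26 days.
The longest path through N6 is only 23 days, so N6 has float 3.
The critical path is still N3→N4→N9; finish is now 26 days.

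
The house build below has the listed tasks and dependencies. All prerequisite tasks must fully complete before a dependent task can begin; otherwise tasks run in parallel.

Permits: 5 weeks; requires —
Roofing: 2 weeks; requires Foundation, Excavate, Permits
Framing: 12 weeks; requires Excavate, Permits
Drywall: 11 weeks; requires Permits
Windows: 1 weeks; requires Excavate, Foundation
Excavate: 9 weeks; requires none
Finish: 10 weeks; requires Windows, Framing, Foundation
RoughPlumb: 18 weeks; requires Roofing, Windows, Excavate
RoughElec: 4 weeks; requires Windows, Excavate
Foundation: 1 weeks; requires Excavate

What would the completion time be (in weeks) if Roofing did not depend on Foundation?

31

Original critical path: Excavate→Framing→Finish = 9+12+10 = 31 ⇒ 31 weeks.
Without Foundation→Roofing, Roofing's earliest start moves from 10 to 9.
The longest chain is now Excavate→Framing→Finish = 9+12+10 = 31, so the house build takes 31 weeks.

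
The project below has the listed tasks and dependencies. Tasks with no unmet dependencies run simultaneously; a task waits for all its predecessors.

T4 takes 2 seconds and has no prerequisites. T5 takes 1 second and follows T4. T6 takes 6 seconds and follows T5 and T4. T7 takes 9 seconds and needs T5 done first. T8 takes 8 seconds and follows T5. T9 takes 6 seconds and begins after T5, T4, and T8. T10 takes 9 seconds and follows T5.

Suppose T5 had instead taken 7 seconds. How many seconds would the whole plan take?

As given, the longest chain is T4→T5→T8→T9 = 2+1+8+6 = 17, so the finish is 17 seconds.
T5 lies on that path, so at 7 seconds the path becomes 23 seconds.
The critical path is still T4→T5→T8→T9; finish is now 23 seconds.

23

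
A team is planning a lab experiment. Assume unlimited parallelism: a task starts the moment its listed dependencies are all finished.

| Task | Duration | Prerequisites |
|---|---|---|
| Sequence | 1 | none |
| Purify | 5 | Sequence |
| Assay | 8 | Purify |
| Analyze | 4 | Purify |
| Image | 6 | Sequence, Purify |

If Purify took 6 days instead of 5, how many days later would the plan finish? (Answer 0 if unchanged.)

Actual critical path: Sequence→Purify→Assay = 1+5+8 = 14 ⇒ 14 days.
Purify lies on that path, so at 6 days the path becomes 15 days.
The critical path is still Sequence→Purify→Assay; finish is now 15 days.
Change in finish: 15 − 14 = +1 days.

1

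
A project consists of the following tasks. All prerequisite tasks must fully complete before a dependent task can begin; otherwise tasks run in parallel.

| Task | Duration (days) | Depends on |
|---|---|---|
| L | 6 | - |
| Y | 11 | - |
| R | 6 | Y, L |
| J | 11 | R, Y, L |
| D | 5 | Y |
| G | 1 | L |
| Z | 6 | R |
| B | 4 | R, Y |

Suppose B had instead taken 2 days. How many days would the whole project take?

28

The binding path is Y→R→J = 11+6+11 = 28; finish at 28 days.
B has 7 days of float (longest path through it is 21).
No other chain overtakes it, so the finish is 28 days.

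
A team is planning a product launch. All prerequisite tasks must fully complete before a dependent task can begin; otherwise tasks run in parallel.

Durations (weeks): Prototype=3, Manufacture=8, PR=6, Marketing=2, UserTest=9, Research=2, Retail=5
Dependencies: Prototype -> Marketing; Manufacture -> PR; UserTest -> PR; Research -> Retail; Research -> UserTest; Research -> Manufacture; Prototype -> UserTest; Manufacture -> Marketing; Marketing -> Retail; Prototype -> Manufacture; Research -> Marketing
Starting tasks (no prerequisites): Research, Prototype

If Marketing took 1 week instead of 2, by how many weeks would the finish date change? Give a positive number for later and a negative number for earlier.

0

Baseline: Prototype→Manufacture→Marketing→Retail = 3+8+2+5 = 18 → 18 weeks.
Marketing lies on that path, so at 1 week the path becomes 17 weeks.
The binding chain switches to Prototype→UserTest→PR = 3+9+6 = 18; finish 18 weeks.
Change in finish: 18 − 18 = +0 weeks.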